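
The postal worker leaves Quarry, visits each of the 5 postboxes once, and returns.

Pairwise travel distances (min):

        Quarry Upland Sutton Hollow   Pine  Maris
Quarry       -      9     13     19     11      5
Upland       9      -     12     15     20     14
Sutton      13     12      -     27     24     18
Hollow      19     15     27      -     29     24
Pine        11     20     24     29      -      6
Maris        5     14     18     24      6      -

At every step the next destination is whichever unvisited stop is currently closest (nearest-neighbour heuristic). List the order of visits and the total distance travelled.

Nearest-neighbour total = 89 min; route Quarry → Maris → Pine → Upland → Sutton → Hollow → Quarry.

Quarry → [Maris:5 / Upland:9 / Pine:11 / Sutton:13 / Hollow:19] → Maris (5)
Maris → [Pine:6 / Upland:14 / Sutton:18 / Hollow:24] → Pine (6)
Pine → [Upland:20 / Sutton:24 / Hollow:29] → Upland (20)
Upland → [Sutton:12 / Hollow:15] → Sutton (12)
Sutton → [Hollow:27] → Hollow (27)
Return Hollow→Quarry: 19.
Total = 5 + 6 + 20 + 12 + 27 + 19 = 89.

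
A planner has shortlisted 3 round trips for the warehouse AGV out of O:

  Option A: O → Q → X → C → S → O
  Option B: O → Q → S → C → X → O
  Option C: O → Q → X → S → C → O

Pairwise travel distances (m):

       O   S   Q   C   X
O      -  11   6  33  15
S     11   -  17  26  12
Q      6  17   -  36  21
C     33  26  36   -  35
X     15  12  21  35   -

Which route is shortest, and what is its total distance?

98 m — Option C is the shortest.

Option A: 6 + 21 + 35 + 26 + 11 = 99
Option B: 6 + 17 + 26 + 35 + 15 = 99
Option C: 6 + 21 + 12 + 26 + 33 = 98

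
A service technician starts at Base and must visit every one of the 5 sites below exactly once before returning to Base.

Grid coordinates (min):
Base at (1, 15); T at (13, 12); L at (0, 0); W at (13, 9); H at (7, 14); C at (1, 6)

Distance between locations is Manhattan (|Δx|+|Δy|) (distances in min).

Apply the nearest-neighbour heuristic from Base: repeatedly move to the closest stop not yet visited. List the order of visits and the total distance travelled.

Total distance 56 min via the nearest-neighbour route Base → H → T → W → C → L → Base.

From Base: distances to unvisited — H=7, C=9, T=15, L=16, W=18. Nearest is H (7).
From H: distances to unvisited — T=8, W=11, C=14, L=21. Nearest is T (8).
From T: distances to unvisited — W=3, C=18, L=25. Nearest is W (3).
From W: distances to unvisited — C=15, L=22. Nearest is C (15).
From C: distances to unvisited — L=7. Nearest is L (7).
Return L→Base: 16.
Total = 7 + 8 + 3 + 15 + 7 + 16 = 56.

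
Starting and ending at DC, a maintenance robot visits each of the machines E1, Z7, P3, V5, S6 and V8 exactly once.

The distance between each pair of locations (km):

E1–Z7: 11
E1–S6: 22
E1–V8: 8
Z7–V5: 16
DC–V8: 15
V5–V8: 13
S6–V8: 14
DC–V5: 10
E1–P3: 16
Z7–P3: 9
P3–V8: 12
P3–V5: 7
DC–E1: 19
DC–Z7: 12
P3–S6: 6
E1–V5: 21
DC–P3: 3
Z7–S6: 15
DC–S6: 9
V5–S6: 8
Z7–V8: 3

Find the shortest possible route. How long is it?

DC - E1 - Z7 - P3 - V5 - S6 - V8 - DC: 19+11+9+7+8+14+15 = 83
DC - E1 - Z7 - P3 - V5 - V8 - S6 - DC: 19+11+9+7+13+14+9 = 82
DC - E1 - Z7 - P3 - S6 - V5 - V8 - DC: 19+11+9+6+8+13+15 = 81
DC - E1 - Z7 - P3 - S6 - V8 - V5 - DC: 19+11+9+6+14+13+10 = 82
DC - E1 - Z7 - P3 - V8 - V5 - S6 - DC: 19+11+9+12+13+8+9 = 81
DC - E1 - Z7 - P3 - V8 - S6 - V5 - DC: 19+11+9+12+14+8+10 = 83
DC - E1 - Z7 - V5 - P3 - S6 - V8 - DC: 19+11+16+7+6+14+15 = 88
DC - E1 - Z7 - V5 - P3 - V8 - S6 - DC: 19+11+16+7+12+14+9 = 88
… (352 more)
DC - Z7 - E1 - V8 - V5 - S6 - P3 - DC: 12+11+8+13+8+6+3 = 61  ← best
The minimum is 61.
One optimal route: DC → Z7 → E1 → V8 → V5 → S6 → P3 → DC (or its reverse).

61 km — the shortest possible round trip.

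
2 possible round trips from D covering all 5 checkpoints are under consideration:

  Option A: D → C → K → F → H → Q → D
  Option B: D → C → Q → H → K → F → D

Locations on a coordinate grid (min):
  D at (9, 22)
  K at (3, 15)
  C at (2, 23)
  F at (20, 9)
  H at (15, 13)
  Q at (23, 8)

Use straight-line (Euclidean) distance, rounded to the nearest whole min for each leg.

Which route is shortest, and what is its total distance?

Option A: 7 + 8 + 18 + 6 + 9 + 20 = 68
Option B: 7 + 26 + 9 + 12 + 18 + 17 = 89

Shortest is Option A, total 68 min.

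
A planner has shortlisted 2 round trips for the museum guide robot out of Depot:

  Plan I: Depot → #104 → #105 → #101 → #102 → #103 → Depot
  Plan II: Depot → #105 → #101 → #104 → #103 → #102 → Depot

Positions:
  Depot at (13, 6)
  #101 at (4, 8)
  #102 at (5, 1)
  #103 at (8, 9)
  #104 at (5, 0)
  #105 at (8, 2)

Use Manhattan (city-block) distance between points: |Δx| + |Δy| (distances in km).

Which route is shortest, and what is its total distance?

56 km — Plan I is the shortest.

Plan I: 14 + 5 + 10 + 8 + 11 + 8 = 56
Plan II: 9 + 10 + 9 + 12 + 11 + 13 = 64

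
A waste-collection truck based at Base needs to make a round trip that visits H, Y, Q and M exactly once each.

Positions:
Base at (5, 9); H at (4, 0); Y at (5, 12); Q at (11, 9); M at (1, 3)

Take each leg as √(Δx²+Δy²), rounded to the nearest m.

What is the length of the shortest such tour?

Minimum total distance: 32 m.

Base→H→Y→Q→M→Base: 9+12+7+12+7 = 47
Base→H→Y→M→Q→Base: 9+12+10+12+6 = 49
Base→H→Q→Y→M→Base: 9+11+7+10+7 = 44
Base→H→Q→M→Y→Base: 9+11+12+10+3 = 45
Base→H→M→Y→Q→Base: 9+4+10+7+6 = 36
Base→H→M→Q→Y→Base: 9+4+12+7+3 = 35
Base→Y→H→Q→M→Base: 3+12+11+12+7 = 45
Base→Y→H→M→Q→Base: 3+12+4+12+6 = 37
Base→Y→Q→H→M→Base: 3+7+11+4+7 = 32
Base→Y→M→H→Q→Base: 3+10+4+11+6 = 34
Base→Q→H→Y→M→Base: 6+11+12+10+7 = 46
Base→Q→Y→H→M→Base: 6+7+12+4+7 = 36
The minimum is 32.
One optimal route: Base → Y → Q → H → M → Base (or its reverse).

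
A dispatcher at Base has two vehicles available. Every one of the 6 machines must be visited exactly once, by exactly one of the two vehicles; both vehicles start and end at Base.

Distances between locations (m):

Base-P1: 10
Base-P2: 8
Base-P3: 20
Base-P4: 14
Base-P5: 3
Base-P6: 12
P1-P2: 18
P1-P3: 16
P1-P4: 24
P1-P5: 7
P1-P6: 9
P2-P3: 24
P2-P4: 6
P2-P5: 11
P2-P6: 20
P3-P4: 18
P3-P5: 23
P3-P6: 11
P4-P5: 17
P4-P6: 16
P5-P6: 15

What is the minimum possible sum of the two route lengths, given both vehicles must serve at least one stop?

68 m — the smallest possible combined total.

There are 2^5 − 1 = 31 ways to divide the 6 stops into two non-empty groups. For each, the best each vehicle can do is its own shortest tour through its group:
  {P1} + {P2, P3, P4, P5, P6}: 20 + 61 = 81
  {P2} + {P1, P3, P4, P5, P6}: 16 + 62 = 78
  {P1, P2} + {P3, P4, P5, P6}: 36 + 61 = 97
  {P3} + {P1, P2, P4, P5, P6}: 40 + 49 = 89
  {P1, P3} + {P2, P4, P5, P6}: 46 + 48 = 94
  {P2, P3} + {P1, P4, P5, P6}: 52 + 49 = 101
  … (31 splits in total)
  {P5} + {P1, P2, P3, P4, P6}: 6 + 62 = 68  ← best
Best: vehicle 1 Base → P5 → Base = 6; vehicle 2 Base → P1 → P6 → P3 → P4 → P2 → Base = 62; combined 68.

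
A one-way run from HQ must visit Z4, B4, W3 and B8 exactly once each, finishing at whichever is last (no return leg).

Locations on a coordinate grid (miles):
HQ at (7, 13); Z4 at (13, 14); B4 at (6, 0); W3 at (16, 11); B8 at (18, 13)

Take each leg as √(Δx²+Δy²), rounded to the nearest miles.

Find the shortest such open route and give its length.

There are 4! = 24 possible orderings.
HQ - Z4 - B4 - W3 - B8: 6+16+15+3 = 40
HQ - Z4 - B4 - B8 - W3: 6+16+18+3 = 43
HQ - Z4 - W3 - B4 - B8: 6+4+15+18 = 43
HQ - Z4 - W3 - B8 - B4: 6+4+3+18 = 31
HQ - Z4 - B8 - B4 - W3: 6+5+18+15 = 44
HQ - Z4 - B8 - W3 - B4: 6+5+3+15 = 29
HQ - B4 - Z4 - W3 - B8: 13+16+4+3 = 36
HQ - B4 - Z4 - B8 - W3: 13+16+5+3 = 37
HQ - B4 - W3 - Z4 - B8: 13+15+4+5 = 37
HQ - B4 - W3 - B8 - Z4: 13+15+3+5 = 36
HQ - B4 - B8 - Z4 - W3: 13+18+5+4 = 40
HQ - B4 - B8 - W3 - Z4: 13+18+3+4 = 38
HQ - W3 - Z4 - B4 - B8: 9+4+16+18 = 47
HQ - W3 - Z4 - B8 - B4: 9+4+5+18 = 36
… (10 more)
The minimum is 29.
One shortest path: HQ → Z4 → B8 → W3 → B4.

29 miles — the minimum one-way total.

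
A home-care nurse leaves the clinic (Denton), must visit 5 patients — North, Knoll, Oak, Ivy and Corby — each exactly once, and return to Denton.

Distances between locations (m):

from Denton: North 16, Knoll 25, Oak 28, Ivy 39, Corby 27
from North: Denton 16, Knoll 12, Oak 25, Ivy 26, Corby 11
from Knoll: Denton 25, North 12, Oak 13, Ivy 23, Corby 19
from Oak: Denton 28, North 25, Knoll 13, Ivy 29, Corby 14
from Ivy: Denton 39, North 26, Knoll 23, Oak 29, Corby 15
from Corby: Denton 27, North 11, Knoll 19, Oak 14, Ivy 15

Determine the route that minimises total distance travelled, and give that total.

Minimum total distance: 106 m.

There are 60 distinct closed tours to check (reversals are equivalent).
Denton - North - Knoll - Oak - Ivy - Corby - Denton: 16+12+13+29+15+27 = 112
Denton - North - Knoll - Oak - Corby - Ivy - Denton: 16+12+13+14+15+39 = 109
Denton - North - Knoll - Ivy - Oak - Corby - Denton: 16+12+23+29+14+27 = 121
Denton - North - Knoll - Ivy - Corby - Oak - Denton: 16+12+23+15+14+28 = 108
Denton - North - Knoll - Corby - Oak - Ivy - Denton: 16+12+19+14+29+39 = 129
Denton - North - Knoll - Corby - Ivy - Oak - Denton: 16+12+19+15+29+28 = 119
Denton - North - Oak - Knoll - Ivy - Corby - Denton: 16+25+13+23+15+27 = 119
Denton - North - Oak - Knoll - Corby - Ivy - Denton: 16+25+13+19+15+39 = 127
Denton - North - Oak - Ivy - Knoll - Corby - Denton: 16+25+29+23+19+27 = 139
Denton - North - Oak - Ivy - Corby - Knoll - Denton: 16+25+29+15+19+25 = 129
Denton - North - Oak - Corby - Knoll - Ivy - Denton: 16+25+14+19+23+39 = 136
Denton - North - Oak - Corby - Ivy - Knoll - Denton: 16+25+14+15+23+25 = 118
Denton - North - Ivy - Knoll - Oak - Corby - Denton: 16+26+23+13+14+27 = 119
Denton - North - Ivy - Knoll - Corby - Oak - Denton: 16+26+23+19+14+28 = 126
… (46 more)
Denton - North - Corby - Ivy - Knoll - Oak - Denton: 16+11+15+23+13+28 = 106  ← best
The minimum is 106.
One optimal route: Denton → North → Corby → Ivy → Knoll → Oak → Denton (or its reverse).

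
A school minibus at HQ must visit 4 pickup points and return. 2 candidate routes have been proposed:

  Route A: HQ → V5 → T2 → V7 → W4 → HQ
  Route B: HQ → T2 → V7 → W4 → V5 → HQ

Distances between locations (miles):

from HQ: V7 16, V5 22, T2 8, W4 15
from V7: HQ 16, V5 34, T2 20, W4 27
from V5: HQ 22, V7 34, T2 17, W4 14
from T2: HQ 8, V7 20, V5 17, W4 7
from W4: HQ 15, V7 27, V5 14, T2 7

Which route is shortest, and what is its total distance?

Route A: 22 + 17 + 20 + 27 + 15 = 101
Route B: 8 + 20 + 27 + 14 + 22 = 91

Shortest is Route B, total 91 miles.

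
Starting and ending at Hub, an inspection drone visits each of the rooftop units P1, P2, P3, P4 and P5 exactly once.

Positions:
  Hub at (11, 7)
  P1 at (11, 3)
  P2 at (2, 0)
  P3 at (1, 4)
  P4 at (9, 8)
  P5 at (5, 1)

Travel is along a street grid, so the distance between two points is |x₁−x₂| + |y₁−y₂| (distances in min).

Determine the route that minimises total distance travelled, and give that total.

Hub - P1 - P2 - P3 - P4 - P5 - Hub: 4+12+5+12+11+12 = 56
Hub - P1 - P2 - P3 - P5 - P4 - Hub: 4+12+5+7+11+3 = 42
Hub - P1 - P2 - P4 - P3 - P5 - Hub: 4+12+15+12+7+12 = 62
Hub - P1 - P2 - P4 - P5 - P3 - Hub: 4+12+15+11+7+13 = 62
Hub - P1 - P2 - P5 - P3 - P4 - Hub: 4+12+4+7+12+3 = 42
Hub - P1 - P2 - P5 - P4 - P3 - Hub: 4+12+4+11+12+13 = 56
Hub - P1 - P3 - P2 - P4 - P5 - Hub: 4+11+5+15+11+12 = 58
Hub - P1 - P3 - P2 - P5 - P4 - Hub: 4+11+5+4+11+3 = 38
Hub - P1 - P3 - P4 - P2 - P5 - Hub: 4+11+12+15+4+12 = 58
Hub - P1 - P3 - P4 - P5 - P2 - Hub: 4+11+12+11+4+16 = 58
Hub - P1 - P3 - P5 - P2 - P4 - Hub: 4+11+7+4+15+3 = 44
Hub - P1 - P3 - P5 - P4 - P2 - Hub: 4+11+7+11+15+16 = 64
Hub - P1 - P4 - P2 - P3 - P5 - Hub: 4+7+15+5+7+12 = 50
Hub - P1 - P4 - P2 - P5 - P3 - Hub: 4+7+15+4+7+13 = 50
… (46 more)
Hub - P1 - P5 - P2 - P3 - P4 - Hub: 4+8+4+5+12+3 = 36  ← best
The minimum is 36.
One optimal route: Hub → P1 → P5 → P2 → P3 → P4 → Hub (or its reverse).

36 min — the shortest possible round trip.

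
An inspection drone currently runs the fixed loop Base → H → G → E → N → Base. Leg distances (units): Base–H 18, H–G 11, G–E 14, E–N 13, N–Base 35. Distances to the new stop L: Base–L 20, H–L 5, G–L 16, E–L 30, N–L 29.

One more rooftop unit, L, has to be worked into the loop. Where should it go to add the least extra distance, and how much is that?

Insertion cost between consecutive stops i–j is d(i,L) + d(L,j) − d(i,j):
  between Base and H: 20 + 5 − 18 = 7
  between H and G: 5 + 16 − 11 = 10
  between G and E: 16 + 30 − 14 = 32
  between E and N: 30 + 29 − 13 = 46
  between N and Base: 29 + 20 − 35 = 14
Cheapest insertion is between Base and H, adding 7.
New total = 91 + 7 = 98.

+7 — insert L between Base and H.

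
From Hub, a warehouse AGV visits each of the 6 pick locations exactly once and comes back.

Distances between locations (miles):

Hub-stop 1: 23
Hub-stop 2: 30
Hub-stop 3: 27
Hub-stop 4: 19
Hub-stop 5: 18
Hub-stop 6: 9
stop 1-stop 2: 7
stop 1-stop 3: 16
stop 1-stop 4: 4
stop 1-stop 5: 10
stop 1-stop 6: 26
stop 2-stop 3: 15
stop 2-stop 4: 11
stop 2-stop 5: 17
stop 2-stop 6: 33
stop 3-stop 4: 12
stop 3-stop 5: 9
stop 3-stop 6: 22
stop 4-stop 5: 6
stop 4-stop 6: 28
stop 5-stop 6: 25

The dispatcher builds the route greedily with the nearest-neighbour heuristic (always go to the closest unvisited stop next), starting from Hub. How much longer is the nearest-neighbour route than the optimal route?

Excess over optimum: 6 miles.

From Hub: stop 6=9, stop 5=18, stop 4=19, stop 1=23, stop 3=27, stop 2=30 → choose stop 6 (9).
From stop 6: stop 3=22, stop 5=25, stop 1=26, stop 4=28, stop 2=33 → choose stop 3 (22).
From stop 3: stop 5=9, stop 4=12, stop 2=15, stop 1=16 → choose stop 5 (9).
From stop 5: stop 4=6, stop 1=10, stop 2=17 → choose stop 4 (6).
From stop 4: stop 1=4, stop 2=11 → choose stop 1 (4).
From stop 1: stop 2=7 → choose stop 2 (7).
NN route Hub → stop 6 → stop 3 → stop 5 → stop 4 → stop 1 → stop 2 → Hub costs 87.
Optimal: Hub → stop 5 → stop 4 → stop 1 → stop 2 → stop 3 → stop 6 → Hub costs 81 (by enumerating all 360 distinct tours).
Excess = 87 − 81 = 6.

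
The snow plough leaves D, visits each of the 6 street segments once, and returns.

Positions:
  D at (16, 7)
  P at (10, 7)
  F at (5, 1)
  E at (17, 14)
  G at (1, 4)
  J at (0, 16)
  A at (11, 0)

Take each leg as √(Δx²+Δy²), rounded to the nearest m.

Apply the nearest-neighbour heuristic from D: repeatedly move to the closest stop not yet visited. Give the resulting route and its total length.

Total distance 60 m via the nearest-neighbour route D → P → A → F → G → J → E → D.

From D: distances to unvisited — P=6, E=7, A=9, F=13, G=15, J=18. Nearest is P (6).
From P: distances to unvisited — A=7, F=8, G=9, E=10, J=13. Nearest is A (7).
From A: distances to unvisited — F=6, G=11, E=15, J=19. Nearest is F (6).
From F: distances to unvisited — G=5, J=16, E=18. Nearest is G (5).
From G: distances to unvisited — J=12, E=19. Nearest is J (12).
From J: distances to unvisited — E=17. Nearest is E (17).
Return E→D: 7.
Total = 6 + 7 + 6 + 5 + 12 + 17 + 7 = 60.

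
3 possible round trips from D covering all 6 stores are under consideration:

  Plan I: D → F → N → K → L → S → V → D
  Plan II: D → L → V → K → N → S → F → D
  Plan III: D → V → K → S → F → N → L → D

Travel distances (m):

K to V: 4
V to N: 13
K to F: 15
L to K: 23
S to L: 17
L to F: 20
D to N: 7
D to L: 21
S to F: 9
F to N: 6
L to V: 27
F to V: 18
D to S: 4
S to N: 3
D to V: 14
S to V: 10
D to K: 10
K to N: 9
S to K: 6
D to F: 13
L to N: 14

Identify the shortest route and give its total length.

Plan I: 13 + 6 + 9 + 23 + 17 + 10 + 14 = 92
Plan II: 21 + 27 + 4 + 9 + 3 + 9 + 13 = 86
Plan III: 14 + 4 + 6 + 9 + 6 + 14 + 21 = 74

74 m — Plan III is the shortest.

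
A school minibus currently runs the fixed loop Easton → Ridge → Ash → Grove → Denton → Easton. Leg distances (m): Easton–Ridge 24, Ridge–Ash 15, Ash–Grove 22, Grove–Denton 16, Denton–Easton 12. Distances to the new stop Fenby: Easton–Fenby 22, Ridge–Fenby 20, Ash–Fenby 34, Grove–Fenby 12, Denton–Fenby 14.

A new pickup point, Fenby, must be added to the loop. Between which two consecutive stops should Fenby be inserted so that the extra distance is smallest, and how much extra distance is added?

Adding 10 m by placing Fenby on the Grove–Denton leg.

Insertion cost between consecutive stops i–j is d(i,Fenby) + d(Fenby,j) − d(i,j):
  between Easton and Ridge: 22 + 20 − 24 = 18
  between Ridge and Ash: 20 + 34 − 15 = 39
  between Ash and Grove: 34 + 12 − 22 = 24
  between Grove and Denton: 12 + 14 − 16 = 10
  between Denton and Easton: 14 + 22 − 12 = 24
Cheapest insertion is between Grove and Denton, adding 10.
New total = 89 + 10 = 99.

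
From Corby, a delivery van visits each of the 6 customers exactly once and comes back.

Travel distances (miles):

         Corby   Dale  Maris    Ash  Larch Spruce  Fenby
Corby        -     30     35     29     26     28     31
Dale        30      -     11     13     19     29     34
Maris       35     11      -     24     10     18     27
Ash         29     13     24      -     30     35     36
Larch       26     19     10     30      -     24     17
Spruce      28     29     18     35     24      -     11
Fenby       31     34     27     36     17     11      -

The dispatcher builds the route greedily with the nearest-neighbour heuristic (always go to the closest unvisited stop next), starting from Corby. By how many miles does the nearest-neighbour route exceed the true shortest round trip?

Excess over optimum: 18 miles.

From Corby: Larch=26, Spruce=28, Ash=29, Dale=30, Fenby=31, Maris=35 → choose Larch (26).
From Larch: Maris=10, Fenby=17, Dale=19, Spruce=24, Ash=30 → choose Maris (10).
From Maris: Dale=11, Spruce=18, Ash=24, Fenby=27 → choose Dale (11).
From Dale: Ash=13, Spruce=29, Fenby=34 → choose Ash (13).
From Ash: Spruce=35, Fenby=36 → choose Spruce (35).
From Spruce: Fenby=11 → choose Fenby (11).
NN route Corby → Larch → Maris → Dale → Ash → Spruce → Fenby → Corby costs 137.
Optimal: Corby → Ash → Dale → Maris → Larch → Fenby → Spruce → Corby costs 119 (by enumerating all 360 distinct tours).
Excess = 137 − 119 = 18.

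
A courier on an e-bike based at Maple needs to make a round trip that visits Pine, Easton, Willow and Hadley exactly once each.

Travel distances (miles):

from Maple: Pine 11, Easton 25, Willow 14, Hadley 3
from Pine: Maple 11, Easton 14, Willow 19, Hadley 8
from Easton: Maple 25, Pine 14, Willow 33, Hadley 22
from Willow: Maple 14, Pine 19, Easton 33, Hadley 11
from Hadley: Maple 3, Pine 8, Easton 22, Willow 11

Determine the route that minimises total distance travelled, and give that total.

Shortest round trip = 72 miles.

Maple - Pine - Easton - Willow - Hadley - Maple: 11+14+33+11+3 = 72
Maple - Pine - Easton - Hadley - Willow - Maple: 11+14+22+11+14 = 72
Maple - Pine - Willow - Easton - Hadley - Maple: 11+19+33+22+3 = 88
Maple - Pine - Willow - Hadley - Easton - Maple: 11+19+11+22+25 = 88
Maple - Pine - Hadley - Easton - Willow - Maple: 11+8+22+33+14 = 88
Maple - Pine - Hadley - Willow - Easton - Maple: 11+8+11+33+25 = 88
Maple - Easton - Pine - Willow - Hadley - Maple: 25+14+19+11+3 = 72
Maple - Easton - Pine - Hadley - Willow - Maple: 25+14+8+11+14 = 72
Maple - Easton - Willow - Pine - Hadley - Maple: 25+33+19+8+3 = 88
Maple - Easton - Hadley - Pine - Willow - Maple: 25+22+8+19+14 = 88
Maple - Willow - Pine - Easton - Hadley - Maple: 14+19+14+22+3 = 72
Maple - Willow - Easton - Pine - Hadley - Maple: 14+33+14+8+3 = 72
The minimum is 72.
One optimal route: Maple → Pine → Easton → Willow → Hadley → Maple (or its reverse).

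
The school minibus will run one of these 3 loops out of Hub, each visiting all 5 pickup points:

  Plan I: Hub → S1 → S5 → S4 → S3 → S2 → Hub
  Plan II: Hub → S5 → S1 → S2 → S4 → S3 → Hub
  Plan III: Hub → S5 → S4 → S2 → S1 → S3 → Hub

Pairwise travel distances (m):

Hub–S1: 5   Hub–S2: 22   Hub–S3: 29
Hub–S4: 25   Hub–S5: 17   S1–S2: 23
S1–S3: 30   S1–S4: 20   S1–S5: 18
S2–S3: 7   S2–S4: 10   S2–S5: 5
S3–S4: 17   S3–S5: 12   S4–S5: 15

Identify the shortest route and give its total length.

Plan I: 5 + 18 + 15 + 17 + 7 + 22 = 84
Plan II: 17 + 18 + 23 + 10 + 17 + 29 = 114
Plan III: 17 + 15 + 10 + 23 + 30 + 29 = 124

Shortest is Plan I, total 84 m.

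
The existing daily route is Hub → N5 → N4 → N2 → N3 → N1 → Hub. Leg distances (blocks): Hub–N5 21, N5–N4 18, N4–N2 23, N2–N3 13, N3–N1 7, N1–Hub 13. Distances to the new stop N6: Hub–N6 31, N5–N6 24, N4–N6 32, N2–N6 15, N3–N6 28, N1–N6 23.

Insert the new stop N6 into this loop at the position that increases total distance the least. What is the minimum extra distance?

Minimum extra distance: 24 blocks, inserting N6 between N4 and N2.

Insertion cost between consecutive stops i–j is d(i,N6) + d(N6,j) − d(i,j):
  between Hub and N5: 31 + 24 − 21 = 34
  between N5 and N4: 24 + 32 − 18 = 38
  between N4 and N2: 32 + 15 − 23 = 24
  between N2 and N3: 15 + 28 − 13 = 30
  between N3 and N1: 28 + 23 − 7 = 44
  between N1 and Hub: 23 + 31 − 13 = 41
Cheapest insertion is between N4 and N2, adding 24.
New total = 95 + 24 = 119.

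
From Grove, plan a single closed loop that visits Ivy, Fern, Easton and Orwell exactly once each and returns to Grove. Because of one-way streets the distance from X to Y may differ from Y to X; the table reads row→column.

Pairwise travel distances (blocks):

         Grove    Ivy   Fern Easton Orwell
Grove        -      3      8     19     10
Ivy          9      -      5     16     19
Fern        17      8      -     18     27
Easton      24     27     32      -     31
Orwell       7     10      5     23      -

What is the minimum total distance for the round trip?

Grove-Ivy-Fern-Easton-Orwell-Grove: 3+5+18+31+7 = 64
Grove-Ivy-Fern-Orwell-Easton-Grove: 3+5+27+23+24 = 82
Grove-Ivy-Easton-Fern-Orwell-Grove: 3+16+32+27+7 = 85
Grove-Ivy-Easton-Orwell-Fern-Grove: 3+16+31+5+17 = 72
Grove-Ivy-Orwell-Fern-Easton-Grove: 3+19+5+18+24 = 69
Grove-Ivy-Orwell-Easton-Fern-Grove: 3+19+23+32+17 = 94
Grove-Fern-Ivy-Easton-Orwell-Grove: 8+8+16+31+7 = 70
Grove-Fern-Ivy-Orwell-Easton-Grove: 8+8+19+23+24 = 82
Grove-Fern-Easton-Ivy-Orwell-Grove: 8+18+27+19+7 = 79
Grove-Fern-Easton-Orwell-Ivy-Grove: 8+18+31+10+9 = 76
Grove-Fern-Orwell-Ivy-Easton-Grove: 8+27+10+16+24 = 85
Grove-Fern-Orwell-Easton-Ivy-Grove: 8+27+23+27+9 = 94
Grove-Easton-Ivy-Fern-Orwell-Grove: 19+27+5+27+7 = 85
Grove-Easton-Ivy-Orwell-Fern-Grove: 19+27+19+5+17 = 87
… (10 more)
Grove-Orwell-Fern-Ivy-Easton-Grove: 10+5+8+16+24 = 63  ← best
The minimum is 63.
One optimal route: Grove → Orwell → Fern → Ivy → Easton → Grove.

Shortest round trip = 63 blocks.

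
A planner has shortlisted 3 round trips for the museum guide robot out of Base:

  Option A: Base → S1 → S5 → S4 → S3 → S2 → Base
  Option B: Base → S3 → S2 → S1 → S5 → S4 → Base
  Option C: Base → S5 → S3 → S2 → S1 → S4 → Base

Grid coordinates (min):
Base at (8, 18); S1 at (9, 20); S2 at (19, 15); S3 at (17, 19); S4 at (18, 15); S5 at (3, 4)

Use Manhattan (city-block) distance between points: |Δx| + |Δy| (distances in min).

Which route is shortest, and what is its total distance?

Option A: 3 + 22 + 26 + 5 + 6 + 14 = 76
Option B: 10 + 6 + 15 + 22 + 26 + 13 = 92
Option C: 19 + 29 + 6 + 15 + 14 + 13 = 96

76 min — Option A is the shortest.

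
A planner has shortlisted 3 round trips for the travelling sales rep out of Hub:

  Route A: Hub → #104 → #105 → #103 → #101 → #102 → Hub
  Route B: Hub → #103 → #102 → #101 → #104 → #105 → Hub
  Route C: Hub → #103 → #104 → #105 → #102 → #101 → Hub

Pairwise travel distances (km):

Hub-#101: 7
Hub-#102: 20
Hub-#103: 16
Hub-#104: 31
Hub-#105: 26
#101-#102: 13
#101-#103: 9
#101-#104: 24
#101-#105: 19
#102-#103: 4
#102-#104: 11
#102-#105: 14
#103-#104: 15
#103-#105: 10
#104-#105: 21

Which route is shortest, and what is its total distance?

Route A: 31 + 21 + 10 + 9 + 13 + 20 = 104
Route B: 16 + 4 + 13 + 24 + 21 + 26 = 104
Route C: 16 + 15 + 21 + 14 + 13 + 7 = 86

Shortest is Route C, total 86 km.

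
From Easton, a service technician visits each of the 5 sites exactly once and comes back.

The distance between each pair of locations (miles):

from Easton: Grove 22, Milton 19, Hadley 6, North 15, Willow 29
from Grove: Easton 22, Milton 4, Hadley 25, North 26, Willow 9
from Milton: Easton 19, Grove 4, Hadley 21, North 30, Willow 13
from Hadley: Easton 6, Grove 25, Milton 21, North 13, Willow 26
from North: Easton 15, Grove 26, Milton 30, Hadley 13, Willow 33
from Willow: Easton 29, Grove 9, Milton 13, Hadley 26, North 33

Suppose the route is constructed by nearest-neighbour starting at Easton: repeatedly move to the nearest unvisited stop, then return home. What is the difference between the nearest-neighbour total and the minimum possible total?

From Easton: Hadley=6, North=15, Milton=19, Grove=22, Willow=29 → choose Hadley (6).
From Hadley: North=13, Milton=21, Grove=25, Willow=26 → choose North (13).
From North: Grove=26, Milton=30, Willow=33 → choose Grove (26).
From Grove: Milton=4, Willow=9 → choose Milton (4).
From Milton: Willow=13 → choose Willow (13).
NN route Easton → Hadley → North → Grove → Milton → Willow → Easton costs 91.
Optimal: Easton → Milton → Grove → Willow → North → Hadley → Easton costs 84 (by enumerating all 60 distinct tours).
Excess = 91 − 84 = 7.

The nearest-neighbour route is 7 miles longer than optimal.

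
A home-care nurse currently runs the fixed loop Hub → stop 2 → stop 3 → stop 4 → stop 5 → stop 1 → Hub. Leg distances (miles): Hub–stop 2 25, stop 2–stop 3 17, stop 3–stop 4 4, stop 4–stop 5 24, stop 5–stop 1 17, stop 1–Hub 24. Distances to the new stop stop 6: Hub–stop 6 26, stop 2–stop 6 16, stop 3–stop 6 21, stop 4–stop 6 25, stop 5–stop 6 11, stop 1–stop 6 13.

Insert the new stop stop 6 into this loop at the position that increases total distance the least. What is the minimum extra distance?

+7 miles — insert stop 6 between stop 5 and stop 1.

Insertion cost between consecutive stops i–j is d(i,stop 6) + d(stop 6,j) − d(i,j):
  between Hub and stop 2: 26 + 16 − 25 = 17
  between stop 2 and stop 3: 16 + 21 − 17 = 20
  between stop 3 and stop 4: 21 + 25 − 4 = 42
  between stop 4 and stop 5: 25 + 11 − 24 = 12
  between stop 5 and stop 1: 11 + 13 − 17 = 7
  between stop 1 and Hub: 13 + 26 − 24 = 15
Cheapest insertion is between stop 5 and stop 1, adding 7.
New total = 111 + 7 = 118.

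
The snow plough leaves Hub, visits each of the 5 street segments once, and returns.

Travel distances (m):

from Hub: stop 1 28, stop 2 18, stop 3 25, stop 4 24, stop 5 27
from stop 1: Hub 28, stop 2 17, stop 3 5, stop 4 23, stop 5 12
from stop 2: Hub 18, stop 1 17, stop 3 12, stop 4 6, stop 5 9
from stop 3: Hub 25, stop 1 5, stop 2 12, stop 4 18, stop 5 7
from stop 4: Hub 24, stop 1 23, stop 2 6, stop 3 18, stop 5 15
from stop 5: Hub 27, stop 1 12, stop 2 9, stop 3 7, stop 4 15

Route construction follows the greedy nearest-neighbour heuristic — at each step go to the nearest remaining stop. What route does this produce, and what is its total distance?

Hub → [stop 2:18 / stop 4:24 / stop 3:25 / stop 5:27 / stop 1:28] → stop 2 (18)
stop 2 → [stop 4:6 / stop 5:9 / stop 3:12 / stop 1:17] → stop 4 (6)
stop 4 → [stop 5:15 / stop 3:18 / stop 1:23] → stop 5 (15)
stop 5 → [stop 3:7 / stop 1:12] → stop 3 (7)
stop 3 → [stop 1:5] → stop 1 (5)
Return stop 1→Hub: 28.
Total = 18 + 6 + 15 + 7 + 5 + 28 = 79.

79 m along Hub → stop 2 → stop 4 → stop 5 → stop 3 → stop 1 → Hub.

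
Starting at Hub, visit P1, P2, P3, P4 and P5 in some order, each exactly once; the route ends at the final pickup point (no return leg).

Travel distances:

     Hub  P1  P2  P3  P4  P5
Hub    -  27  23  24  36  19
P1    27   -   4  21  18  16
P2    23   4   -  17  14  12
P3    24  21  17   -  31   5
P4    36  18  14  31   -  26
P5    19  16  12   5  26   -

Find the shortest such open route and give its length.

There are 5! = 120 possible orderings.
Hub → P1 → P2 → P3 → P4 → P5: 27+4+17+31+26 = 105
Hub → P1 → P2 → P3 → P5 → P4: 27+4+17+5+26 = 79
Hub → P1 → P2 → P4 → P3 → P5: 27+4+14+31+5 = 81
Hub → P1 → P2 → P4 → P5 → P3: 27+4+14+26+5 = 76
Hub → P1 → P2 → P5 → P3 → P4: 27+4+12+5+31 = 79
Hub → P1 → P2 → P5 → P4 → P3: 27+4+12+26+31 = 100
Hub → P1 → P3 → P2 → P4 → P5: 27+21+17+14+26 = 105
Hub → P1 → P3 → P2 → P5 → P4: 27+21+17+12+26 = 103
Hub → P1 → P3 → P4 → P2 → P5: 27+21+31+14+12 = 105
Hub → P1 → P3 → P4 → P5 → P2: 27+21+31+26+12 = 117
Hub → P1 → P3 → P5 → P2 → P4: 27+21+5+12+14 = 79
Hub → P1 → P3 → P5 → P4 → P2: 27+21+5+26+14 = 93
Hub → P1 → P4 → P2 → P3 → P5: 27+18+14+17+5 = 81
Hub → P1 → P4 → P2 → P5 → P3: 27+18+14+12+5 = 76
… (106 more)
Hub → P3 → P5 → P1 → P2 → P4: 24+5+16+4+14 = 63  ← best
The minimum is 63.
One shortest path: Hub → P3 → P5 → P1 → P2 → P4.

63 — the minimum one-way total.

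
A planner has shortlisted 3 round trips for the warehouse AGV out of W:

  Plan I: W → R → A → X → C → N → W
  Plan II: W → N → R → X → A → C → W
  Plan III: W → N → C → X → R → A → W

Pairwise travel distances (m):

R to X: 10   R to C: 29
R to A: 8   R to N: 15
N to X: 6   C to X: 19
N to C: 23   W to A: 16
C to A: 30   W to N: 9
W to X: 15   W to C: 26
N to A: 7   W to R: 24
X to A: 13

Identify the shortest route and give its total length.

Plan I: 24 + 8 + 13 + 19 + 23 + 9 = 96
Plan II: 9 + 15 + 10 + 13 + 30 + 26 = 103
Plan III: 9 + 23 + 19 + 10 + 8 + 16 = 85

Shortest is Plan III, total 85 m.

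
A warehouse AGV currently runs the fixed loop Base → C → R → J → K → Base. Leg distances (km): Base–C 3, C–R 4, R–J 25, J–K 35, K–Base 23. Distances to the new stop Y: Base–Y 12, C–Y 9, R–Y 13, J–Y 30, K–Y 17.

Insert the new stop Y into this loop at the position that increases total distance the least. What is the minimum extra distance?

Insertion cost between consecutive stops i–j is d(i,Y) + d(Y,j) − d(i,j):
  between Base and C: 12 + 9 − 3 = 18
  between C and R: 9 + 13 − 4 = 18
  between R and J: 13 + 30 − 25 = 18
  between J and K: 30 + 17 − 35 = 12
  between K and Base: 17 + 12 − 23 = 6
Cheapest insertion is between K and Base, adding 6.
New total = 90 + 6 = 96.

Adding 6 km by placing Y on the K–Base leg.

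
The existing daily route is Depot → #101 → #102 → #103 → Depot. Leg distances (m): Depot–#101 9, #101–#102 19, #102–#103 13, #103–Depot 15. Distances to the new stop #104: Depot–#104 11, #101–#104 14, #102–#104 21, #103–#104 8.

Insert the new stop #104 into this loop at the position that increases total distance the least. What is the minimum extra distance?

Insertion cost between consecutive stops i–j is d(i,#104) + d(#104,j) − d(i,j):
  between Depot and #101: 11 + 14 − 9 = 16
  between #101 and #102: 14 + 21 − 19 = 16
  between #102 and #103: 21 + 8 − 13 = 16
  between #103 and Depot: 8 + 11 − 15 = 4
Cheapest insertion is between #103 and Depot, adding 4.
New total = 56 + 4 = 60.

Adding 4 m by placing #104 on the #103–Depot leg.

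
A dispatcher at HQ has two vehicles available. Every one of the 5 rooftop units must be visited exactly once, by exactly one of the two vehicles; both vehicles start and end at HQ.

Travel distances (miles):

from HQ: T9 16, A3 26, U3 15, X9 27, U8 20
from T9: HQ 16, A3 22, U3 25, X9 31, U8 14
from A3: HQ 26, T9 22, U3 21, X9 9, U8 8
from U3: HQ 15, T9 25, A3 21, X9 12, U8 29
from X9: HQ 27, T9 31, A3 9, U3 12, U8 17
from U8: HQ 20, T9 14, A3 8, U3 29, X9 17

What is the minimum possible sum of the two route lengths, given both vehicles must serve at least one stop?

Try each way of splitting the stops between the two vehicles (each non-empty) and, for each split, find the best tour for each vehicle:
  {T9} + {A3, U3, X9, U8}: 32 + 64 = 96
  {A3} + {T9, U3, X9, U8}: 52 + 74 = 126
  {T9, A3} + {U3, X9, U8}: 64 + 64 = 128
  {U3} + {T9, A3, X9, U8}: 30 + 74 = 104
  {T9, U3} + {A3, X9, U8}: 56 + 64 = 120
  {A3, U3} + {T9, X9, U8}: 62 + 74 = 136
  … (15 splits in total)
Best: vehicle 1 HQ → T9 → HQ = 32; vehicle 2 HQ → U3 → X9 → A3 → U8 → HQ = 64; combined 96.

96 miles — the smallest possible combined total.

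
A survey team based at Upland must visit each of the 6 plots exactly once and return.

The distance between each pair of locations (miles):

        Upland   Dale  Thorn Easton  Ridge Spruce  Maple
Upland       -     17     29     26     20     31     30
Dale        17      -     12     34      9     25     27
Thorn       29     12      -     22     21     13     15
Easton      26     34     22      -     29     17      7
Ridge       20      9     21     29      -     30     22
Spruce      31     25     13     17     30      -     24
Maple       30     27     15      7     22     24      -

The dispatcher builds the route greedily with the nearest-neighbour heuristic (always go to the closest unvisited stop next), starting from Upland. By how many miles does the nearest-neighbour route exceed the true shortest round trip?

From Upland: Dale=17, Ridge=20, Easton=26, Thorn=29, Maple=30, Spruce=31 → choose Dale (17).
From Dale: Ridge=9, Thorn=12, Spruce=25, Maple=27, Easton=34 → choose Ridge (9).
From Ridge: Thorn=21, Maple=22, Easton=29, Spruce=30 → choose Thorn (21).
From Thorn: Spruce=13, Maple=15, Easton=22 → choose Spruce (13).
From Spruce: Easton=17, Maple=24 → choose Easton (17).
From Easton: Maple=7 → choose Maple (7).
NN route Upland → Dale → Ridge → Thorn → Spruce → Easton → Maple → Upland costs 114.
Optimal: Upland → Dale → Thorn → Spruce → Easton → Maple → Ridge → Upland costs 108 (by enumerating all 360 distinct tours).
Excess = 114 − 108 = 6.

6 miles longer than the optimal tour.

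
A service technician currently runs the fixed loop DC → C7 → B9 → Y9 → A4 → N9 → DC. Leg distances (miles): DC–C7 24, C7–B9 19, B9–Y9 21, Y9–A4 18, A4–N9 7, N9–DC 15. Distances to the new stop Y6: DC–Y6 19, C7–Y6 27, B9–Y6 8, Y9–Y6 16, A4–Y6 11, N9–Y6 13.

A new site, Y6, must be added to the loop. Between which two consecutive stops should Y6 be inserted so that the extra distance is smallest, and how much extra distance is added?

Adding 3 miles by placing Y6 on the B9–Y9 leg.

Insertion cost between consecutive stops i–j is d(i,Y6) + d(Y6,j) − d(i,j):
  between DC and C7: 19 + 27 − 24 = 22
  between C7 and B9: 27 + 8 − 19 = 16
  between B9 and Y9: 8 + 16 − 21 = 3
  between Y9 and A4: 16 + 11 − 18 = 9
  between A4 and N9: 11 + 13 − 7 = 17
  between N9 and DC: 13 + 19 − 15 = 17
Cheapest insertion is between B9 and Y9, adding 3.
New total = 104 + 3 = 107.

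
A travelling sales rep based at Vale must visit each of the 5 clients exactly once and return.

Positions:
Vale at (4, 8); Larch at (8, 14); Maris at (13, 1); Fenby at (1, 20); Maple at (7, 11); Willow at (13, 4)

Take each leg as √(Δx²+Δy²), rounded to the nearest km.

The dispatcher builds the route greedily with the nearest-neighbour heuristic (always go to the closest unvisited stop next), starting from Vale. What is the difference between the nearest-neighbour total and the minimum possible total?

Excess over optimum: 3 km.

Vale: Maple=4, Larch=7, Willow=10, Maris=11, Fenby=12 ⇒ Maple
Maple: Larch=3, Willow=9, Fenby=11, Maris=12 ⇒ Larch
Larch: Fenby=9, Willow=11, Maris=14 ⇒ Fenby
Fenby: Willow=20, Maris=22 ⇒ Willow
Willow: Maris=3 ⇒ Maris
NN route Vale → Maple → Larch → Fenby → Willow → Maris → Vale costs 50.
Optimal: Vale → Maris → Willow → Maple → Larch → Fenby → Vale costs 47 (by enumerating all 60 distinct tours).
Excess = 50 − 47 = 3.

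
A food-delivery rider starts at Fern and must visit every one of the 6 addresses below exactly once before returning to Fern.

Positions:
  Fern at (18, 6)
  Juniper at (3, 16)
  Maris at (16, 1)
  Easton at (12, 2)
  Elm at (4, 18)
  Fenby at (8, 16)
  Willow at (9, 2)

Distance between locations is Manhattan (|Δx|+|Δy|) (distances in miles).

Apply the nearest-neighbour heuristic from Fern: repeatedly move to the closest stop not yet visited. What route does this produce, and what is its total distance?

64 miles along Fern → Maris → Easton → Willow → Fenby → Juniper → Elm → Fern.

From Fern: distances to unvisited — Maris=7, Easton=10, Willow=13, Fenby=20, Juniper=25, Elm=26. Nearest is Maris (7).
From Maris: distances to unvisited — Easton=5, Willow=8, Fenby=23, Juniper=28, Elm=29. Nearest is Easton (5).
From Easton: distances to unvisited — Willow=3, Fenby=18, Juniper=23, Elm=24. Nearest is Willow (3).
From Willow: distances to unvisited — Fenby=15, Juniper=20, Elm=21. Nearest is Fenby (15).
From Fenby: distances to unvisited — Juniper=5, Elm=6. Nearest is Juniper (5).
From Juniper: distances to unvisited — Elm=3. Nearest is Elm (3).
Return Elm→Fern: 26.
Total = 7 + 5 + 3 + 15 + 5 + 3 + 26 = 64.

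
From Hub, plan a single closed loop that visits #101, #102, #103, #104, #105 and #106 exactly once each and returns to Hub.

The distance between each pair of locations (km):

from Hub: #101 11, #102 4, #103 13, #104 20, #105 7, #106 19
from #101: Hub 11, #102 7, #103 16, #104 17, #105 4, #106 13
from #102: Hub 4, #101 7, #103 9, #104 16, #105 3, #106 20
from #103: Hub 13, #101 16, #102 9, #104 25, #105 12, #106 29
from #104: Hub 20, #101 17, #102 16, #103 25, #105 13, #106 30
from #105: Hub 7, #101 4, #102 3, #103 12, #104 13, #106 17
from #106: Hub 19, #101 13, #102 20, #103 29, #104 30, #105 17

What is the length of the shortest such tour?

With 6 stops there are 6!/2 = 360 distinct round trips (a route and its reverse cost the same).
Hub→#101→#102→#103→#104→#105→#106→Hub: 11+7+9+25+13+17+19 = 101
Hub→#101→#102→#103→#104→#106→#105→Hub: 11+7+9+25+30+17+7 = 106
Hub→#101→#102→#103→#105→#104→#106→Hub: 11+7+9+12+13+30+19 = 101
Hub→#101→#102→#103→#105→#106→#104→Hub: 11+7+9+12+17+30+20 = 106
Hub→#101→#102→#103→#106→#104→#105→Hub: 11+7+9+29+30+13+7 = 106
Hub→#101→#102→#103→#106→#105→#104→Hub: 11+7+9+29+17+13+20 = 106
Hub→#101→#102→#104→#103→#105→#106→Hub: 11+7+16+25+12+17+19 = 107
Hub→#101→#102→#104→#103→#106→#105→Hub: 11+7+16+25+29+17+7 = 112
… (352 more)
Hub→#102→#103→#104→#105→#101→#106→Hub: 4+9+25+13+4+13+19 = 87  ← best
The minimum is 87.
One optimal route: Hub → #102 → #103 → #104 → #105 → #101 → #106 → Hub (or its reverse).

Shortest round trip = 87 km.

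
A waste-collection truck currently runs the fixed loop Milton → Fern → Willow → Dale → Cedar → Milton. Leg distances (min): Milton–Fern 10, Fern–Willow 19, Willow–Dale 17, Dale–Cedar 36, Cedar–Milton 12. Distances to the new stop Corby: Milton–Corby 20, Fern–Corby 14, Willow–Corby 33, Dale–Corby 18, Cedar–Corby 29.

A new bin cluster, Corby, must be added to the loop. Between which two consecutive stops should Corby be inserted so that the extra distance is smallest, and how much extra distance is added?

Insertion cost between consecutive stops i–j is d(i,Corby) + d(Corby,j) − d(i,j):
  between Milton and Fern: 20 + 14 − 10 = 24
  between Fern and Willow: 14 + 33 − 19 = 28
  between Willow and Dale: 33 + 18 − 17 = 34
  between Dale and Cedar: 18 + 29 − 36 = 11
  between Cedar and Milton: 29 + 20 − 12 = 37
Cheapest insertion is between Dale and Cedar, adding 11.
New total = 94 + 11 = 105.

Minimum extra distance: 11 min, inserting Corby between Dale and Cedar.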